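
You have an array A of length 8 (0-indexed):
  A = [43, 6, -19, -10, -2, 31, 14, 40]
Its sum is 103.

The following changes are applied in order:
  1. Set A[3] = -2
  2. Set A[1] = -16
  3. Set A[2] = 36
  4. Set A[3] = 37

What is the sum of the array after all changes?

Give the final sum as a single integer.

Answer: 183

Derivation:
Initial sum: 103
Change 1: A[3] -10 -> -2, delta = 8, sum = 111
Change 2: A[1] 6 -> -16, delta = -22, sum = 89
Change 3: A[2] -19 -> 36, delta = 55, sum = 144
Change 4: A[3] -2 -> 37, delta = 39, sum = 183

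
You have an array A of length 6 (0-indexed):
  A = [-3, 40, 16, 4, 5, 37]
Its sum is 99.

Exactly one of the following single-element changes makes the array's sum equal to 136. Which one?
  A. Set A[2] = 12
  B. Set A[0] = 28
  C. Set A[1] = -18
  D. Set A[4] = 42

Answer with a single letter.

Option A: A[2] 16->12, delta=-4, new_sum=99+(-4)=95
Option B: A[0] -3->28, delta=31, new_sum=99+(31)=130
Option C: A[1] 40->-18, delta=-58, new_sum=99+(-58)=41
Option D: A[4] 5->42, delta=37, new_sum=99+(37)=136 <-- matches target

Answer: D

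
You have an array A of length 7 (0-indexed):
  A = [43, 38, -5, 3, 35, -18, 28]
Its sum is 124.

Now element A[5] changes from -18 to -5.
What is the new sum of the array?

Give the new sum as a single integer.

Old value at index 5: -18
New value at index 5: -5
Delta = -5 - -18 = 13
New sum = old_sum + delta = 124 + (13) = 137

Answer: 137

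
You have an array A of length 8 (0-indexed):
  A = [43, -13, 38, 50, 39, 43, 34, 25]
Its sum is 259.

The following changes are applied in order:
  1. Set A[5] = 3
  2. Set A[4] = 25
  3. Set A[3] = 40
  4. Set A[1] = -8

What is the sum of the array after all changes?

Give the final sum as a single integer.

Answer: 200

Derivation:
Initial sum: 259
Change 1: A[5] 43 -> 3, delta = -40, sum = 219
Change 2: A[4] 39 -> 25, delta = -14, sum = 205
Change 3: A[3] 50 -> 40, delta = -10, sum = 195
Change 4: A[1] -13 -> -8, delta = 5, sum = 200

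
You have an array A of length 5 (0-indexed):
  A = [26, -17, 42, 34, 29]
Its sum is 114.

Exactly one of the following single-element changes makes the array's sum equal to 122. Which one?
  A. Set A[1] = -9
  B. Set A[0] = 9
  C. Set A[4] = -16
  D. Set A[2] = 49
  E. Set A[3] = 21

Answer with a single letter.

Option A: A[1] -17->-9, delta=8, new_sum=114+(8)=122 <-- matches target
Option B: A[0] 26->9, delta=-17, new_sum=114+(-17)=97
Option C: A[4] 29->-16, delta=-45, new_sum=114+(-45)=69
Option D: A[2] 42->49, delta=7, new_sum=114+(7)=121
Option E: A[3] 34->21, delta=-13, new_sum=114+(-13)=101

Answer: A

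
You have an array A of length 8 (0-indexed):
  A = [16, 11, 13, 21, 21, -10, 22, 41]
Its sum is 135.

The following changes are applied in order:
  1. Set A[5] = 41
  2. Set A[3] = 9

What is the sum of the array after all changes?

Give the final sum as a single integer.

Initial sum: 135
Change 1: A[5] -10 -> 41, delta = 51, sum = 186
Change 2: A[3] 21 -> 9, delta = -12, sum = 174

Answer: 174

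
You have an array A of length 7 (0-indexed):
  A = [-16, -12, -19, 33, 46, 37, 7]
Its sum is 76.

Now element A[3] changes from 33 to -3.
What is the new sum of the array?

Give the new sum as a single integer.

Answer: 40

Derivation:
Old value at index 3: 33
New value at index 3: -3
Delta = -3 - 33 = -36
New sum = old_sum + delta = 76 + (-36) = 40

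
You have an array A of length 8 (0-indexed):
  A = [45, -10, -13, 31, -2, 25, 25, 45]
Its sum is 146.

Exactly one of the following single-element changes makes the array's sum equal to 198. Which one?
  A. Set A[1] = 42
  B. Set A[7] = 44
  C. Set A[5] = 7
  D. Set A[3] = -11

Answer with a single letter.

Answer: A

Derivation:
Option A: A[1] -10->42, delta=52, new_sum=146+(52)=198 <-- matches target
Option B: A[7] 45->44, delta=-1, new_sum=146+(-1)=145
Option C: A[5] 25->7, delta=-18, new_sum=146+(-18)=128
Option D: A[3] 31->-11, delta=-42, new_sum=146+(-42)=104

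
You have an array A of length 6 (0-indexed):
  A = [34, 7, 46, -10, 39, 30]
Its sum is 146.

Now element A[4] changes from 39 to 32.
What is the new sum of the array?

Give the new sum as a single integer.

Old value at index 4: 39
New value at index 4: 32
Delta = 32 - 39 = -7
New sum = old_sum + delta = 146 + (-7) = 139

Answer: 139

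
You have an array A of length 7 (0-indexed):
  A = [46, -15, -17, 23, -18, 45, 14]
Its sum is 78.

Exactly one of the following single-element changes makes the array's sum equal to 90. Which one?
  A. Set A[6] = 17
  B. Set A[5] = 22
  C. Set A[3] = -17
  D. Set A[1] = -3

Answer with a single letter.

Answer: D

Derivation:
Option A: A[6] 14->17, delta=3, new_sum=78+(3)=81
Option B: A[5] 45->22, delta=-23, new_sum=78+(-23)=55
Option C: A[3] 23->-17, delta=-40, new_sum=78+(-40)=38
Option D: A[1] -15->-3, delta=12, new_sum=78+(12)=90 <-- matches target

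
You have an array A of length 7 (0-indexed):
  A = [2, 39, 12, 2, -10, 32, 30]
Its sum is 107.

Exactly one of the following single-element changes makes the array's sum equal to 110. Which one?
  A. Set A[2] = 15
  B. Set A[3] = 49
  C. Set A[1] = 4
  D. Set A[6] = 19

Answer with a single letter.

Answer: A

Derivation:
Option A: A[2] 12->15, delta=3, new_sum=107+(3)=110 <-- matches target
Option B: A[3] 2->49, delta=47, new_sum=107+(47)=154
Option C: A[1] 39->4, delta=-35, new_sum=107+(-35)=72
Option D: A[6] 30->19, delta=-11, new_sum=107+(-11)=96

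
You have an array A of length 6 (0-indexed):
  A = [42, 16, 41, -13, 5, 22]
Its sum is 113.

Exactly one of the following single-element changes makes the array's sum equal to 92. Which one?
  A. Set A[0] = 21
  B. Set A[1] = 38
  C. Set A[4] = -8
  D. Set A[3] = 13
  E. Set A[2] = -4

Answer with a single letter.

Answer: A

Derivation:
Option A: A[0] 42->21, delta=-21, new_sum=113+(-21)=92 <-- matches target
Option B: A[1] 16->38, delta=22, new_sum=113+(22)=135
Option C: A[4] 5->-8, delta=-13, new_sum=113+(-13)=100
Option D: A[3] -13->13, delta=26, new_sum=113+(26)=139
Option E: A[2] 41->-4, delta=-45, new_sum=113+(-45)=68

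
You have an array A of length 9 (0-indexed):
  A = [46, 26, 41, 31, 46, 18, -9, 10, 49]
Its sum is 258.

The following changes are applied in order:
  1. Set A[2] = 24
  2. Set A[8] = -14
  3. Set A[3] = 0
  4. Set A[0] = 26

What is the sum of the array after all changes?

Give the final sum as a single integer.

Initial sum: 258
Change 1: A[2] 41 -> 24, delta = -17, sum = 241
Change 2: A[8] 49 -> -14, delta = -63, sum = 178
Change 3: A[3] 31 -> 0, delta = -31, sum = 147
Change 4: A[0] 46 -> 26, delta = -20, sum = 127

Answer: 127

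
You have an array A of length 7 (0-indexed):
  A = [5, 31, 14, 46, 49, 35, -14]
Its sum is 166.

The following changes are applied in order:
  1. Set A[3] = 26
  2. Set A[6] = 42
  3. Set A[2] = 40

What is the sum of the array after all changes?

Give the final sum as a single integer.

Initial sum: 166
Change 1: A[3] 46 -> 26, delta = -20, sum = 146
Change 2: A[6] -14 -> 42, delta = 56, sum = 202
Change 3: A[2] 14 -> 40, delta = 26, sum = 228

Answer: 228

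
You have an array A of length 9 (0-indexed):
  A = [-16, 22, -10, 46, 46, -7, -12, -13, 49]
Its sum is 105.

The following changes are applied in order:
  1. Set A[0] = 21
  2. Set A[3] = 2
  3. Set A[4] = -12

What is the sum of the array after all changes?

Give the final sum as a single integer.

Initial sum: 105
Change 1: A[0] -16 -> 21, delta = 37, sum = 142
Change 2: A[3] 46 -> 2, delta = -44, sum = 98
Change 3: A[4] 46 -> -12, delta = -58, sum = 40

Answer: 40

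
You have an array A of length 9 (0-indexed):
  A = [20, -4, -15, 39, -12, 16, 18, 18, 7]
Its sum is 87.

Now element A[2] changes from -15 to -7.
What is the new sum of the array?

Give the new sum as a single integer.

Answer: 95

Derivation:
Old value at index 2: -15
New value at index 2: -7
Delta = -7 - -15 = 8
New sum = old_sum + delta = 87 + (8) = 95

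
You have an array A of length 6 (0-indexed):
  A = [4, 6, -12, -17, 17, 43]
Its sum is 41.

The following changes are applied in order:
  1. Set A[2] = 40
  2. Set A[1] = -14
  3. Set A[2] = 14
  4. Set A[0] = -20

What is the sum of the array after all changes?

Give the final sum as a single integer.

Answer: 23

Derivation:
Initial sum: 41
Change 1: A[2] -12 -> 40, delta = 52, sum = 93
Change 2: A[1] 6 -> -14, delta = -20, sum = 73
Change 3: A[2] 40 -> 14, delta = -26, sum = 47
Change 4: A[0] 4 -> -20, delta = -24, sum = 23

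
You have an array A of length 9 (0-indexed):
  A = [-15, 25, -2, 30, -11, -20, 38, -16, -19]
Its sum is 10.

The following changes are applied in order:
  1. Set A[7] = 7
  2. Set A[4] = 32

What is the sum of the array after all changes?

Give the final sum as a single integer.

Initial sum: 10
Change 1: A[7] -16 -> 7, delta = 23, sum = 33
Change 2: A[4] -11 -> 32, delta = 43, sum = 76

Answer: 76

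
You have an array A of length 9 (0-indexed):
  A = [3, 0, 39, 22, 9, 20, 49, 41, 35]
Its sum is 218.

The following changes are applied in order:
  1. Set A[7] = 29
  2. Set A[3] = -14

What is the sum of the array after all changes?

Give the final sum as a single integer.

Answer: 170

Derivation:
Initial sum: 218
Change 1: A[7] 41 -> 29, delta = -12, sum = 206
Change 2: A[3] 22 -> -14, delta = -36, sum = 170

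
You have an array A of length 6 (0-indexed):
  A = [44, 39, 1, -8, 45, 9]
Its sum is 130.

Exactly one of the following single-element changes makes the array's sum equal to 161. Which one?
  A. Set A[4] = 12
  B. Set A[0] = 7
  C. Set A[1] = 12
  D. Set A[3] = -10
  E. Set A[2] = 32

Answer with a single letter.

Option A: A[4] 45->12, delta=-33, new_sum=130+(-33)=97
Option B: A[0] 44->7, delta=-37, new_sum=130+(-37)=93
Option C: A[1] 39->12, delta=-27, new_sum=130+(-27)=103
Option D: A[3] -8->-10, delta=-2, new_sum=130+(-2)=128
Option E: A[2] 1->32, delta=31, new_sum=130+(31)=161 <-- matches target

Answer: E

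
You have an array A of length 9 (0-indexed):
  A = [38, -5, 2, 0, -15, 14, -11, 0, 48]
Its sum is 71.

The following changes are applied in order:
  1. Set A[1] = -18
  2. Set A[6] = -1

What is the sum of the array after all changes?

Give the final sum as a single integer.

Initial sum: 71
Change 1: A[1] -5 -> -18, delta = -13, sum = 58
Change 2: A[6] -11 -> -1, delta = 10, sum = 68

Answer: 68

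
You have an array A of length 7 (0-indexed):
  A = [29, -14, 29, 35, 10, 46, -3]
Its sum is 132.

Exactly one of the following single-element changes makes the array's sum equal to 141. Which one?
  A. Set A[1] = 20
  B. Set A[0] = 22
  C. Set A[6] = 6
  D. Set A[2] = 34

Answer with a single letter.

Option A: A[1] -14->20, delta=34, new_sum=132+(34)=166
Option B: A[0] 29->22, delta=-7, new_sum=132+(-7)=125
Option C: A[6] -3->6, delta=9, new_sum=132+(9)=141 <-- matches target
Option D: A[2] 29->34, delta=5, new_sum=132+(5)=137

Answer: C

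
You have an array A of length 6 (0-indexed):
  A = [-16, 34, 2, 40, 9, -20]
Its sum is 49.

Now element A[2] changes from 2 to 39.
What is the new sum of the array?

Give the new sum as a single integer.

Old value at index 2: 2
New value at index 2: 39
Delta = 39 - 2 = 37
New sum = old_sum + delta = 49 + (37) = 86

Answer: 86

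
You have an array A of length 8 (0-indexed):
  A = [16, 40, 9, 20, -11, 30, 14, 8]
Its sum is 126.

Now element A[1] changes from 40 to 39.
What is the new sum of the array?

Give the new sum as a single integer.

Answer: 125

Derivation:
Old value at index 1: 40
New value at index 1: 39
Delta = 39 - 40 = -1
New sum = old_sum + delta = 126 + (-1) = 125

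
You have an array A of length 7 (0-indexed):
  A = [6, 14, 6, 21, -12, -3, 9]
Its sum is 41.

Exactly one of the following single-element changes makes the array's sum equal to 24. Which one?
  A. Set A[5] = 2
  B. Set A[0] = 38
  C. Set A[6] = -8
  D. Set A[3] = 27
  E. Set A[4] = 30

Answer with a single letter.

Answer: C

Derivation:
Option A: A[5] -3->2, delta=5, new_sum=41+(5)=46
Option B: A[0] 6->38, delta=32, new_sum=41+(32)=73
Option C: A[6] 9->-8, delta=-17, new_sum=41+(-17)=24 <-- matches target
Option D: A[3] 21->27, delta=6, new_sum=41+(6)=47
Option E: A[4] -12->30, delta=42, new_sum=41+(42)=83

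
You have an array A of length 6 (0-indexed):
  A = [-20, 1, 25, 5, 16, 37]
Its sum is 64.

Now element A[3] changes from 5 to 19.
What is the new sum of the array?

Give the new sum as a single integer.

Answer: 78

Derivation:
Old value at index 3: 5
New value at index 3: 19
Delta = 19 - 5 = 14
New sum = old_sum + delta = 64 + (14) = 78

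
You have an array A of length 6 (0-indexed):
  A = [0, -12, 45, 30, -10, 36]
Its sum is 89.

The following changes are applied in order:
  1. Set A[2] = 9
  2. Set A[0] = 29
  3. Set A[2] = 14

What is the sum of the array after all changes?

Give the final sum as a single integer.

Initial sum: 89
Change 1: A[2] 45 -> 9, delta = -36, sum = 53
Change 2: A[0] 0 -> 29, delta = 29, sum = 82
Change 3: A[2] 9 -> 14, delta = 5, sum = 87

Answer: 87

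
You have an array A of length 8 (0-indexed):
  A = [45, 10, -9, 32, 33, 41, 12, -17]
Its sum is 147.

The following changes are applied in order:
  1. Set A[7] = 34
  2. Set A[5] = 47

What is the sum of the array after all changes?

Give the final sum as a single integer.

Initial sum: 147
Change 1: A[7] -17 -> 34, delta = 51, sum = 198
Change 2: A[5] 41 -> 47, delta = 6, sum = 204

Answer: 204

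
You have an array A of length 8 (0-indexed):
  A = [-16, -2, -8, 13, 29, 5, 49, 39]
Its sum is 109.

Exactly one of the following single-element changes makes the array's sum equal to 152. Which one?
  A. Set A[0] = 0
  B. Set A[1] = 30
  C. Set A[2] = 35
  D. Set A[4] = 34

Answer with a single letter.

Option A: A[0] -16->0, delta=16, new_sum=109+(16)=125
Option B: A[1] -2->30, delta=32, new_sum=109+(32)=141
Option C: A[2] -8->35, delta=43, new_sum=109+(43)=152 <-- matches target
Option D: A[4] 29->34, delta=5, new_sum=109+(5)=114

Answer: C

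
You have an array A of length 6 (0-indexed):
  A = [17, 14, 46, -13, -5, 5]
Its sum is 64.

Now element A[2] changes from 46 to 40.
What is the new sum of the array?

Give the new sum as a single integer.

Old value at index 2: 46
New value at index 2: 40
Delta = 40 - 46 = -6
New sum = old_sum + delta = 64 + (-6) = 58

Answer: 58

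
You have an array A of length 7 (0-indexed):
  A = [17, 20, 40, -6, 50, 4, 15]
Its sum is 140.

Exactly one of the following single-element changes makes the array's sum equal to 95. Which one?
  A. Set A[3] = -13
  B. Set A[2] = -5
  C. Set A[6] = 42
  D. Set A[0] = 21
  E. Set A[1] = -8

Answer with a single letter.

Option A: A[3] -6->-13, delta=-7, new_sum=140+(-7)=133
Option B: A[2] 40->-5, delta=-45, new_sum=140+(-45)=95 <-- matches target
Option C: A[6] 15->42, delta=27, new_sum=140+(27)=167
Option D: A[0] 17->21, delta=4, new_sum=140+(4)=144
Option E: A[1] 20->-8, delta=-28, new_sum=140+(-28)=112

Answer: B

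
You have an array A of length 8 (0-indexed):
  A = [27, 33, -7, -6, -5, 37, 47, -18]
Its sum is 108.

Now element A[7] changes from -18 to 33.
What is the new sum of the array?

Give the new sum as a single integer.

Answer: 159

Derivation:
Old value at index 7: -18
New value at index 7: 33
Delta = 33 - -18 = 51
New sum = old_sum + delta = 108 + (51) = 159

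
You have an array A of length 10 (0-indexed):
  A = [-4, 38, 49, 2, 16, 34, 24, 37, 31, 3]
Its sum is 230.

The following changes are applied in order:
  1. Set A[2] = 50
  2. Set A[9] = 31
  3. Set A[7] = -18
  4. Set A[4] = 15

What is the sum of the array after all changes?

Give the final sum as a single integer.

Answer: 203

Derivation:
Initial sum: 230
Change 1: A[2] 49 -> 50, delta = 1, sum = 231
Change 2: A[9] 3 -> 31, delta = 28, sum = 259
Change 3: A[7] 37 -> -18, delta = -55, sum = 204
Change 4: A[4] 16 -> 15, delta = -1, sum = 203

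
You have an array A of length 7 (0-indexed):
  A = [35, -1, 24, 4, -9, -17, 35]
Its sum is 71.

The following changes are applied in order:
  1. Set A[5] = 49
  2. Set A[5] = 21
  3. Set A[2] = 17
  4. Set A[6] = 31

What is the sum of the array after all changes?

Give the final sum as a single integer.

Initial sum: 71
Change 1: A[5] -17 -> 49, delta = 66, sum = 137
Change 2: A[5] 49 -> 21, delta = -28, sum = 109
Change 3: A[2] 24 -> 17, delta = -7, sum = 102
Change 4: A[6] 35 -> 31, delta = -4, sum = 98

Answer: 98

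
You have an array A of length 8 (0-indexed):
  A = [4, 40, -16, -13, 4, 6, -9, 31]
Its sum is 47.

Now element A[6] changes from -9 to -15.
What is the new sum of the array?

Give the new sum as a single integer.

Answer: 41

Derivation:
Old value at index 6: -9
New value at index 6: -15
Delta = -15 - -9 = -6
New sum = old_sum + delta = 47 + (-6) = 41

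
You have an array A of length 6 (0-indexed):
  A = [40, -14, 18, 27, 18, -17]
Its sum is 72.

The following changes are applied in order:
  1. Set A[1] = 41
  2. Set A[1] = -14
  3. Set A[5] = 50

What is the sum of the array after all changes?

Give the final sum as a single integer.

Initial sum: 72
Change 1: A[1] -14 -> 41, delta = 55, sum = 127
Change 2: A[1] 41 -> -14, delta = -55, sum = 72
Change 3: A[5] -17 -> 50, delta = 67, sum = 139

Answer: 139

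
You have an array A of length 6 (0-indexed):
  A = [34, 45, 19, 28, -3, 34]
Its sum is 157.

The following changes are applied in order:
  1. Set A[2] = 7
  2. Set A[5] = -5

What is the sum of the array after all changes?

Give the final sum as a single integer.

Answer: 106

Derivation:
Initial sum: 157
Change 1: A[2] 19 -> 7, delta = -12, sum = 145
Change 2: A[5] 34 -> -5, delta = -39, sum = 106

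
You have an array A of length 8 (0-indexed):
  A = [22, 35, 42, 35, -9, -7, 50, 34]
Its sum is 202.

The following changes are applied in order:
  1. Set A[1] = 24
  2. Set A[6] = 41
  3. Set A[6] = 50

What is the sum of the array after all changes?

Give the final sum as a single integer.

Initial sum: 202
Change 1: A[1] 35 -> 24, delta = -11, sum = 191
Change 2: A[6] 50 -> 41, delta = -9, sum = 182
Change 3: A[6] 41 -> 50, delta = 9, sum = 191

Answer: 191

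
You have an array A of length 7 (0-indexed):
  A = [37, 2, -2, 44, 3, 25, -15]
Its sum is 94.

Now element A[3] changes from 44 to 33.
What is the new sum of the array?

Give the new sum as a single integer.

Old value at index 3: 44
New value at index 3: 33
Delta = 33 - 44 = -11
New sum = old_sum + delta = 94 + (-11) = 83

Answer: 83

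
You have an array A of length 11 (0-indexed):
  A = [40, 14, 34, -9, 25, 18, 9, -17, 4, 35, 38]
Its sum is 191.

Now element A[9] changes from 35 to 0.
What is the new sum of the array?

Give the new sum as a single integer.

Answer: 156

Derivation:
Old value at index 9: 35
New value at index 9: 0
Delta = 0 - 35 = -35
New sum = old_sum + delta = 191 + (-35) = 156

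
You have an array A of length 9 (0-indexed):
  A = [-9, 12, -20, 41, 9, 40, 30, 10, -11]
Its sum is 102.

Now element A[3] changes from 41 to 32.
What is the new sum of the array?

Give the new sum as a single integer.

Answer: 93

Derivation:
Old value at index 3: 41
New value at index 3: 32
Delta = 32 - 41 = -9
New sum = old_sum + delta = 102 + (-9) = 93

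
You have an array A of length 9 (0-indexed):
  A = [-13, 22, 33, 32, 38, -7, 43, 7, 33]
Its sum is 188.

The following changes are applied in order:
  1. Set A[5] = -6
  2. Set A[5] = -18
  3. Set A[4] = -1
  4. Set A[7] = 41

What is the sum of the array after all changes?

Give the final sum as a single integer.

Answer: 172

Derivation:
Initial sum: 188
Change 1: A[5] -7 -> -6, delta = 1, sum = 189
Change 2: A[5] -6 -> -18, delta = -12, sum = 177
Change 3: A[4] 38 -> -1, delta = -39, sum = 138
Change 4: A[7] 7 -> 41, delta = 34, sum = 172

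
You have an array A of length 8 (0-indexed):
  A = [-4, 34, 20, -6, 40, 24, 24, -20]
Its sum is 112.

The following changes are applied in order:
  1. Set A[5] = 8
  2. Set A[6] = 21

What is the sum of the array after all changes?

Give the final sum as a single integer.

Initial sum: 112
Change 1: A[5] 24 -> 8, delta = -16, sum = 96
Change 2: A[6] 24 -> 21, delta = -3, sum = 93

Answer: 93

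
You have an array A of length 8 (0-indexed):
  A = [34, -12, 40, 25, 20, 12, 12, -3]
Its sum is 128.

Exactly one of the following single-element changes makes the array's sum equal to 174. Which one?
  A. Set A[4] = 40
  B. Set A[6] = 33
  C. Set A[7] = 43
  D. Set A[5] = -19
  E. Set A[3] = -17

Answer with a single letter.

Answer: C

Derivation:
Option A: A[4] 20->40, delta=20, new_sum=128+(20)=148
Option B: A[6] 12->33, delta=21, new_sum=128+(21)=149
Option C: A[7] -3->43, delta=46, new_sum=128+(46)=174 <-- matches target
Option D: A[5] 12->-19, delta=-31, new_sum=128+(-31)=97
Option E: A[3] 25->-17, delta=-42, new_sum=128+(-42)=86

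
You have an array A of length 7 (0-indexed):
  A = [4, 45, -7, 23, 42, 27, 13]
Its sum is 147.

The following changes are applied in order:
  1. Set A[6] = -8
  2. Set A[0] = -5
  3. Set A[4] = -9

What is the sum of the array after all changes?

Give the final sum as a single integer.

Answer: 66

Derivation:
Initial sum: 147
Change 1: A[6] 13 -> -8, delta = -21, sum = 126
Change 2: A[0] 4 -> -5, delta = -9, sum = 117
Change 3: A[4] 42 -> -9, delta = -51, sum = 66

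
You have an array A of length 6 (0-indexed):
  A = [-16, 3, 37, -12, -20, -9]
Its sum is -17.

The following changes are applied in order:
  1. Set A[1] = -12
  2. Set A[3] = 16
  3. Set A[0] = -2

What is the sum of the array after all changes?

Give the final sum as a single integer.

Answer: 10

Derivation:
Initial sum: -17
Change 1: A[1] 3 -> -12, delta = -15, sum = -32
Change 2: A[3] -12 -> 16, delta = 28, sum = -4
Change 3: A[0] -16 -> -2, delta = 14, sum = 10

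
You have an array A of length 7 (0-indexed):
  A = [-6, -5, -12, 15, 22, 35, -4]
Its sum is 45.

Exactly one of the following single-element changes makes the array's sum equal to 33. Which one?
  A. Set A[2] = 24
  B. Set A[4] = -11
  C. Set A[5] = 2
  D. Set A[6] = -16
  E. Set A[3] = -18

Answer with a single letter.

Answer: D

Derivation:
Option A: A[2] -12->24, delta=36, new_sum=45+(36)=81
Option B: A[4] 22->-11, delta=-33, new_sum=45+(-33)=12
Option C: A[5] 35->2, delta=-33, new_sum=45+(-33)=12
Option D: A[6] -4->-16, delta=-12, new_sum=45+(-12)=33 <-- matches target
Option E: A[3] 15->-18, delta=-33, new_sum=45+(-33)=12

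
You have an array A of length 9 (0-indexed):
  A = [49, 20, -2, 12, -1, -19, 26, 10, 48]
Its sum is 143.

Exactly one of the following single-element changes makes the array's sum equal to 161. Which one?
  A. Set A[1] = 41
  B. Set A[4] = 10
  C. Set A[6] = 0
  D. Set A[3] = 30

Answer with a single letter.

Answer: D

Derivation:
Option A: A[1] 20->41, delta=21, new_sum=143+(21)=164
Option B: A[4] -1->10, delta=11, new_sum=143+(11)=154
Option C: A[6] 26->0, delta=-26, new_sum=143+(-26)=117
Option D: A[3] 12->30, delta=18, new_sum=143+(18)=161 <-- matches target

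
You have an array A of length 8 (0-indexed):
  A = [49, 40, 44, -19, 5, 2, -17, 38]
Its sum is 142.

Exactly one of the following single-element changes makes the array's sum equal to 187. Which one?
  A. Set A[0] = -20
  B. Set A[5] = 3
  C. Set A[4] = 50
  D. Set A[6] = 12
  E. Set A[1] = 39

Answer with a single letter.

Answer: C

Derivation:
Option A: A[0] 49->-20, delta=-69, new_sum=142+(-69)=73
Option B: A[5] 2->3, delta=1, new_sum=142+(1)=143
Option C: A[4] 5->50, delta=45, new_sum=142+(45)=187 <-- matches target
Option D: A[6] -17->12, delta=29, new_sum=142+(29)=171
Option E: A[1] 40->39, delta=-1, new_sum=142+(-1)=141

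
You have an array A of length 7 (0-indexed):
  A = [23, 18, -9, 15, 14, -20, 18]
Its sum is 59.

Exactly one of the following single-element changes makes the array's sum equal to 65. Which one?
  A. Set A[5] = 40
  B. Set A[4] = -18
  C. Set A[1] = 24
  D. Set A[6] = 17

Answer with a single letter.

Option A: A[5] -20->40, delta=60, new_sum=59+(60)=119
Option B: A[4] 14->-18, delta=-32, new_sum=59+(-32)=27
Option C: A[1] 18->24, delta=6, new_sum=59+(6)=65 <-- matches target
Option D: A[6] 18->17, delta=-1, new_sum=59+(-1)=58

Answer: C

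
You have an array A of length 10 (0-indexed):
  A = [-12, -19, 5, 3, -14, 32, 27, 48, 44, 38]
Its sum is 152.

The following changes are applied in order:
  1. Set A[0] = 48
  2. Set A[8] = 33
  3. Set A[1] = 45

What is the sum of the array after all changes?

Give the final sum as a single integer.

Initial sum: 152
Change 1: A[0] -12 -> 48, delta = 60, sum = 212
Change 2: A[8] 44 -> 33, delta = -11, sum = 201
Change 3: A[1] -19 -> 45, delta = 64, sum = 265

Answer: 265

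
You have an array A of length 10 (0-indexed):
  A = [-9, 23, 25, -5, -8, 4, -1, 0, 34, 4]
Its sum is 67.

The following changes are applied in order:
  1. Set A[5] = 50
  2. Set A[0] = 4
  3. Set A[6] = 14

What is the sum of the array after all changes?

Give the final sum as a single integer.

Answer: 141

Derivation:
Initial sum: 67
Change 1: A[5] 4 -> 50, delta = 46, sum = 113
Change 2: A[0] -9 -> 4, delta = 13, sum = 126
Change 3: A[6] -1 -> 14, delta = 15, sum = 141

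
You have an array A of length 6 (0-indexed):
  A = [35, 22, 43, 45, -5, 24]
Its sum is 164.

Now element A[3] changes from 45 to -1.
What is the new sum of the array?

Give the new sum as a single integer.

Old value at index 3: 45
New value at index 3: -1
Delta = -1 - 45 = -46
New sum = old_sum + delta = 164 + (-46) = 118

Answer: 118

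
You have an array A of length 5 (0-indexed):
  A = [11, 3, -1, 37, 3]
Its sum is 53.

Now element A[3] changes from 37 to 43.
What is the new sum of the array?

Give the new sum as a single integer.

Old value at index 3: 37
New value at index 3: 43
Delta = 43 - 37 = 6
New sum = old_sum + delta = 53 + (6) = 59

Answer: 59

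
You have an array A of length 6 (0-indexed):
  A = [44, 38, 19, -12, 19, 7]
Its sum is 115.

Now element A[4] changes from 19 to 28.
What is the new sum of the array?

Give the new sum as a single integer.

Old value at index 4: 19
New value at index 4: 28
Delta = 28 - 19 = 9
New sum = old_sum + delta = 115 + (9) = 124

Answer: 124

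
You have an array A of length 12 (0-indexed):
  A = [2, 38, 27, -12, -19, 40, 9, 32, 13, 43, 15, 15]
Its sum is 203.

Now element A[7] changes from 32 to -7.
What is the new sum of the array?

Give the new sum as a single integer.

Answer: 164

Derivation:
Old value at index 7: 32
New value at index 7: -7
Delta = -7 - 32 = -39
New sum = old_sum + delta = 203 + (-39) = 164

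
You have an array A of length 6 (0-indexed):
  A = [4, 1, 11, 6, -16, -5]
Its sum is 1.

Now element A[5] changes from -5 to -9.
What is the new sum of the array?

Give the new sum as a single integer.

Answer: -3

Derivation:
Old value at index 5: -5
New value at index 5: -9
Delta = -9 - -5 = -4
New sum = old_sum + delta = 1 + (-4) = -3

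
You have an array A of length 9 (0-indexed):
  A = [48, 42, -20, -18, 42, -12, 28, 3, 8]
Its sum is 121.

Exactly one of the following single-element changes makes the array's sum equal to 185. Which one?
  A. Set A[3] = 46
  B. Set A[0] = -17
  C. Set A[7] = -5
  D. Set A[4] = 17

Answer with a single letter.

Answer: A

Derivation:
Option A: A[3] -18->46, delta=64, new_sum=121+(64)=185 <-- matches target
Option B: A[0] 48->-17, delta=-65, new_sum=121+(-65)=56
Option C: A[7] 3->-5, delta=-8, new_sum=121+(-8)=113
Option D: A[4] 42->17, delta=-25, new_sum=121+(-25)=96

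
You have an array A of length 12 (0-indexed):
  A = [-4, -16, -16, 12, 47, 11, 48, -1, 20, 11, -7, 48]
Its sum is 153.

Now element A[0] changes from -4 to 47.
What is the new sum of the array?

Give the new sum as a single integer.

Old value at index 0: -4
New value at index 0: 47
Delta = 47 - -4 = 51
New sum = old_sum + delta = 153 + (51) = 204

Answer: 204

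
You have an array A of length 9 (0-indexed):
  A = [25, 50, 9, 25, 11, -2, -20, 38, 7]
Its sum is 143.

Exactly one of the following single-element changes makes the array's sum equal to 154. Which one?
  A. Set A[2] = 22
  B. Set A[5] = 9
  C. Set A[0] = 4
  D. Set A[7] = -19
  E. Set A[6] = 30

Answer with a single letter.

Answer: B

Derivation:
Option A: A[2] 9->22, delta=13, new_sum=143+(13)=156
Option B: A[5] -2->9, delta=11, new_sum=143+(11)=154 <-- matches target
Option C: A[0] 25->4, delta=-21, new_sum=143+(-21)=122
Option D: A[7] 38->-19, delta=-57, new_sum=143+(-57)=86
Option E: A[6] -20->30, delta=50, new_sum=143+(50)=193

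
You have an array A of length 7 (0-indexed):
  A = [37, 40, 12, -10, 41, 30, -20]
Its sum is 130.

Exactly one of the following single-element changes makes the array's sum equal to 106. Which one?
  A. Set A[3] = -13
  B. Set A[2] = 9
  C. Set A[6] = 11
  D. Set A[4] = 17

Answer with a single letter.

Option A: A[3] -10->-13, delta=-3, new_sum=130+(-3)=127
Option B: A[2] 12->9, delta=-3, new_sum=130+(-3)=127
Option C: A[6] -20->11, delta=31, new_sum=130+(31)=161
Option D: A[4] 41->17, delta=-24, new_sum=130+(-24)=106 <-- matches target

Answer: D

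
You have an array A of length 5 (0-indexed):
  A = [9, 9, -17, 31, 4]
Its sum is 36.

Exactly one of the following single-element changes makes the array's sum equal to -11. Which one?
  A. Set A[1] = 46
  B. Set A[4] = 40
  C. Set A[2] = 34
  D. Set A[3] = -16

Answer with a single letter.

Answer: D

Derivation:
Option A: A[1] 9->46, delta=37, new_sum=36+(37)=73
Option B: A[4] 4->40, delta=36, new_sum=36+(36)=72
Option C: A[2] -17->34, delta=51, new_sum=36+(51)=87
Option D: A[3] 31->-16, delta=-47, new_sum=36+(-47)=-11 <-- matches target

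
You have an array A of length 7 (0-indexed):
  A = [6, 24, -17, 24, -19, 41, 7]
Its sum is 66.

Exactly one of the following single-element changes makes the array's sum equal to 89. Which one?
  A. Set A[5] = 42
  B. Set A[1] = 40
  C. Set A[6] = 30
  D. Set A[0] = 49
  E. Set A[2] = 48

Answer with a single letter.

Answer: C

Derivation:
Option A: A[5] 41->42, delta=1, new_sum=66+(1)=67
Option B: A[1] 24->40, delta=16, new_sum=66+(16)=82
Option C: A[6] 7->30, delta=23, new_sum=66+(23)=89 <-- matches target
Option D: A[0] 6->49, delta=43, new_sum=66+(43)=109
Option E: A[2] -17->48, delta=65, new_sum=66+(65)=131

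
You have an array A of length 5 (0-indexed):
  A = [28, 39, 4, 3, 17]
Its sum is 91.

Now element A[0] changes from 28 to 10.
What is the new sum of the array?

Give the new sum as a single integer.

Old value at index 0: 28
New value at index 0: 10
Delta = 10 - 28 = -18
New sum = old_sum + delta = 91 + (-18) = 73

Answer: 73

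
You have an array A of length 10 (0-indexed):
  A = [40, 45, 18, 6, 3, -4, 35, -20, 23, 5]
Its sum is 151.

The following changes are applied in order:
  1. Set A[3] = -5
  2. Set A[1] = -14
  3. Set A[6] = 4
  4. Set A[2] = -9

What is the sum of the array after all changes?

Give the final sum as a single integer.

Initial sum: 151
Change 1: A[3] 6 -> -5, delta = -11, sum = 140
Change 2: A[1] 45 -> -14, delta = -59, sum = 81
Change 3: A[6] 35 -> 4, delta = -31, sum = 50
Change 4: A[2] 18 -> -9, delta = -27, sum = 23

Answer: 23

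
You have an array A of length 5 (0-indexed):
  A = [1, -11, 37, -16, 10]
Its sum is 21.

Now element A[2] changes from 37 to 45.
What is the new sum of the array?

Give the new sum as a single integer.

Old value at index 2: 37
New value at index 2: 45
Delta = 45 - 37 = 8
New sum = old_sum + delta = 21 + (8) = 29

Answer: 29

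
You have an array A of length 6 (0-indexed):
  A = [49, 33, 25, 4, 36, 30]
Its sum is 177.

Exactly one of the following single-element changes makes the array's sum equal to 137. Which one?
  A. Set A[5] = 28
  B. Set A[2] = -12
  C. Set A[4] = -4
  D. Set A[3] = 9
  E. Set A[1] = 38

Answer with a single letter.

Answer: C

Derivation:
Option A: A[5] 30->28, delta=-2, new_sum=177+(-2)=175
Option B: A[2] 25->-12, delta=-37, new_sum=177+(-37)=140
Option C: A[4] 36->-4, delta=-40, new_sum=177+(-40)=137 <-- matches target
Option D: A[3] 4->9, delta=5, new_sum=177+(5)=182
Option E: A[1] 33->38, delta=5, new_sum=177+(5)=182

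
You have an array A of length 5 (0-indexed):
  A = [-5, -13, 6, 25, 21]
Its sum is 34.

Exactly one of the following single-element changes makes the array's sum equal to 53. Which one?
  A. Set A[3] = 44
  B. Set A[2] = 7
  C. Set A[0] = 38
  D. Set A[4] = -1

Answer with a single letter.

Answer: A

Derivation:
Option A: A[3] 25->44, delta=19, new_sum=34+(19)=53 <-- matches target
Option B: A[2] 6->7, delta=1, new_sum=34+(1)=35
Option C: A[0] -5->38, delta=43, new_sum=34+(43)=77
Option D: A[4] 21->-1, delta=-22, new_sum=34+(-22)=12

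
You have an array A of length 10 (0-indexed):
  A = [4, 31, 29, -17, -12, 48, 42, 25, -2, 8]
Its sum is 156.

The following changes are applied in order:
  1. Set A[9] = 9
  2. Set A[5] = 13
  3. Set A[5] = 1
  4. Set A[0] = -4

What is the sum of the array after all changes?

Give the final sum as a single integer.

Answer: 102

Derivation:
Initial sum: 156
Change 1: A[9] 8 -> 9, delta = 1, sum = 157
Change 2: A[5] 48 -> 13, delta = -35, sum = 122
Change 3: A[5] 13 -> 1, delta = -12, sum = 110
Change 4: A[0] 4 -> -4, delta = -8, sum = 102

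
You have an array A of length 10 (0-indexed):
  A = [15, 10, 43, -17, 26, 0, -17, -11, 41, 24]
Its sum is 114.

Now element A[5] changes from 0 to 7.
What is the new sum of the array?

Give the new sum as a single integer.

Old value at index 5: 0
New value at index 5: 7
Delta = 7 - 0 = 7
New sum = old_sum + delta = 114 + (7) = 121

Answer: 121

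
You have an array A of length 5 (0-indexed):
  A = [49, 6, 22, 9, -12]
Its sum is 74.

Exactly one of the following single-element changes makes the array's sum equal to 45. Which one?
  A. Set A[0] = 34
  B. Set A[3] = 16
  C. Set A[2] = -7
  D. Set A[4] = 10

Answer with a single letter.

Option A: A[0] 49->34, delta=-15, new_sum=74+(-15)=59
Option B: A[3] 9->16, delta=7, new_sum=74+(7)=81
Option C: A[2] 22->-7, delta=-29, new_sum=74+(-29)=45 <-- matches target
Option D: A[4] -12->10, delta=22, new_sum=74+(22)=96

Answer: C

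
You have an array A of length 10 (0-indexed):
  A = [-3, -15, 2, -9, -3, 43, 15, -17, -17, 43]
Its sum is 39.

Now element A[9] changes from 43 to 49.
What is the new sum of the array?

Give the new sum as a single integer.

Old value at index 9: 43
New value at index 9: 49
Delta = 49 - 43 = 6
New sum = old_sum + delta = 39 + (6) = 45

Answer: 45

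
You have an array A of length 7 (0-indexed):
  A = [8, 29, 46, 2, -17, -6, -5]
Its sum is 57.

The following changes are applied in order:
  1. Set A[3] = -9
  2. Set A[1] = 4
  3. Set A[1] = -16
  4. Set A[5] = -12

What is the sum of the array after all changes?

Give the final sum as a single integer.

Answer: -5

Derivation:
Initial sum: 57
Change 1: A[3] 2 -> -9, delta = -11, sum = 46
Change 2: A[1] 29 -> 4, delta = -25, sum = 21
Change 3: A[1] 4 -> -16, delta = -20, sum = 1
Change 4: A[5] -6 -> -12, delta = -6, sum = -5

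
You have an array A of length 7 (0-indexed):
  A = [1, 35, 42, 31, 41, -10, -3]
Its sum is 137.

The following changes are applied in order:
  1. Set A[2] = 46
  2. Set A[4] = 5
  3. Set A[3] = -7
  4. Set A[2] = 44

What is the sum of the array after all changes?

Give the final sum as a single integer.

Initial sum: 137
Change 1: A[2] 42 -> 46, delta = 4, sum = 141
Change 2: A[4] 41 -> 5, delta = -36, sum = 105
Change 3: A[3] 31 -> -7, delta = -38, sum = 67
Change 4: A[2] 46 -> 44, delta = -2, sum = 65

Answer: 65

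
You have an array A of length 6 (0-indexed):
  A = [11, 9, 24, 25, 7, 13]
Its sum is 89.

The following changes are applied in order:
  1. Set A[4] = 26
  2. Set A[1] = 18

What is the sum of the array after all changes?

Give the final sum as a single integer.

Answer: 117

Derivation:
Initial sum: 89
Change 1: A[4] 7 -> 26, delta = 19, sum = 108
Change 2: A[1] 9 -> 18, delta = 9, sum = 117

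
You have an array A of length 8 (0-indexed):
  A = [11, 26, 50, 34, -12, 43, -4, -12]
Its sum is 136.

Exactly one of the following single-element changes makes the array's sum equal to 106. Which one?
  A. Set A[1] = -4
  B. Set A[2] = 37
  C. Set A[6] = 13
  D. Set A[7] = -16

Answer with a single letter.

Answer: A

Derivation:
Option A: A[1] 26->-4, delta=-30, new_sum=136+(-30)=106 <-- matches target
Option B: A[2] 50->37, delta=-13, new_sum=136+(-13)=123
Option C: A[6] -4->13, delta=17, new_sum=136+(17)=153
Option D: A[7] -12->-16, delta=-4, new_sum=136+(-4)=132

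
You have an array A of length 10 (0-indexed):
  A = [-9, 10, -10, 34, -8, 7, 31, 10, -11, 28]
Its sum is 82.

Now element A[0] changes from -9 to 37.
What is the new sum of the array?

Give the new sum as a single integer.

Old value at index 0: -9
New value at index 0: 37
Delta = 37 - -9 = 46
New sum = old_sum + delta = 82 + (46) = 128

Answer: 128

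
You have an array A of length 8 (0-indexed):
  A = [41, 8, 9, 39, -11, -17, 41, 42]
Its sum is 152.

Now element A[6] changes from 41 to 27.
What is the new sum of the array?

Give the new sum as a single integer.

Old value at index 6: 41
New value at index 6: 27
Delta = 27 - 41 = -14
New sum = old_sum + delta = 152 + (-14) = 138

Answer: 138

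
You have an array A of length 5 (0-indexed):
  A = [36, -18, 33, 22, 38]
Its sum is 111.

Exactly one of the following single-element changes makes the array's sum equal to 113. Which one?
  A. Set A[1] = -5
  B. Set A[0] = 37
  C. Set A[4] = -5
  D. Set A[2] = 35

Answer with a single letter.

Option A: A[1] -18->-5, delta=13, new_sum=111+(13)=124
Option B: A[0] 36->37, delta=1, new_sum=111+(1)=112
Option C: A[4] 38->-5, delta=-43, new_sum=111+(-43)=68
Option D: A[2] 33->35, delta=2, new_sum=111+(2)=113 <-- matches target

Answer: D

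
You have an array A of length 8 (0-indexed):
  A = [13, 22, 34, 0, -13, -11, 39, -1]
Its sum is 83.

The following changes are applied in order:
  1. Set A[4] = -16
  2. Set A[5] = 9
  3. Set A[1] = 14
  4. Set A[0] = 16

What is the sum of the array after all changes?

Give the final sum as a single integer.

Initial sum: 83
Change 1: A[4] -13 -> -16, delta = -3, sum = 80
Change 2: A[5] -11 -> 9, delta = 20, sum = 100
Change 3: A[1] 22 -> 14, delta = -8, sum = 92
Change 4: A[0] 13 -> 16, delta = 3, sum = 95

Answer: 95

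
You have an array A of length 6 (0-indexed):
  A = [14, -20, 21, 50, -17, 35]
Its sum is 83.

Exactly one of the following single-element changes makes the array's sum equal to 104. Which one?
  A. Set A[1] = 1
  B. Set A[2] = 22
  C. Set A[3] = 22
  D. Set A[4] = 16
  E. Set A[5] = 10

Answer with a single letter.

Option A: A[1] -20->1, delta=21, new_sum=83+(21)=104 <-- matches target
Option B: A[2] 21->22, delta=1, new_sum=83+(1)=84
Option C: A[3] 50->22, delta=-28, new_sum=83+(-28)=55
Option D: A[4] -17->16, delta=33, new_sum=83+(33)=116
Option E: A[5] 35->10, delta=-25, new_sum=83+(-25)=58

Answer: A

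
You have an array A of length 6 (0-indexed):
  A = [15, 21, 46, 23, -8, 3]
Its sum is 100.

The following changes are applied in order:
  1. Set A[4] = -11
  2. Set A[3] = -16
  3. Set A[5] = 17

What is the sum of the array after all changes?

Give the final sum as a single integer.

Initial sum: 100
Change 1: A[4] -8 -> -11, delta = -3, sum = 97
Change 2: A[3] 23 -> -16, delta = -39, sum = 58
Change 3: A[5] 3 -> 17, delta = 14, sum = 72

Answer: 72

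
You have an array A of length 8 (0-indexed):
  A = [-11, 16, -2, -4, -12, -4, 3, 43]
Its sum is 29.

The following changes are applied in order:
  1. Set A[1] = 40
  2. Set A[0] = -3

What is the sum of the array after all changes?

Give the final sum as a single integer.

Initial sum: 29
Change 1: A[1] 16 -> 40, delta = 24, sum = 53
Change 2: A[0] -11 -> -3, delta = 8, sum = 61

Answer: 61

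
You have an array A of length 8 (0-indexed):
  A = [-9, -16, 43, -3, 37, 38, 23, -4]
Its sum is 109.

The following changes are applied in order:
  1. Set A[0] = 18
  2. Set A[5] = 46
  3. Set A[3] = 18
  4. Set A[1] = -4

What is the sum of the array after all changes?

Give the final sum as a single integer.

Initial sum: 109
Change 1: A[0] -9 -> 18, delta = 27, sum = 136
Change 2: A[5] 38 -> 46, delta = 8, sum = 144
Change 3: A[3] -3 -> 18, delta = 21, sum = 165
Change 4: A[1] -16 -> -4, delta = 12, sum = 177

Answer: 177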